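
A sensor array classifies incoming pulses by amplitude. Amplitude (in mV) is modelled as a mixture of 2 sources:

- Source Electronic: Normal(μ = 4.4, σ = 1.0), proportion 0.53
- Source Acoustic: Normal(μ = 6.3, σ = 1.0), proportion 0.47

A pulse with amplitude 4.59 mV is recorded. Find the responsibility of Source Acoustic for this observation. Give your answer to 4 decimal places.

By Bayes' theorem, P(k | x) = π_k f_k(x) / Σ_j π_j f_j(x).
Normal densities:
  L_Electronic = 0.391806
  L_Acoustic = 0.0924591
Weight by the priors:
  π_Electronic·L_Electronic = 0.53 × 0.391806 = 0.207657
  π_Acoustic·L_Acoustic = 0.47 × 0.0924591 = 0.0434558
Denominator: 0.207657 + 0.0434558 = 0.251113
P(Source Acoustic | 4.59 mV) = 0.0434558 / 0.251113 ≈ 0.1731

0.1731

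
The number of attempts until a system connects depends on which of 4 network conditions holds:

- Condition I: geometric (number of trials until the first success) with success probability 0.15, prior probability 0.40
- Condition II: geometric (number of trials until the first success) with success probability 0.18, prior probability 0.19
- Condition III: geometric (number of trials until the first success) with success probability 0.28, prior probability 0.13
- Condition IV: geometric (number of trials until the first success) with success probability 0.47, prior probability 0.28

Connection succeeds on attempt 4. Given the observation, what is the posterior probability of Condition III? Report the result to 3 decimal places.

The responsibility of component k is P(Z=k) f_k(x) divided by Σ_j P(Z=j) f_j(x).
Component likelihoods at x = 4:
  L_I = 0.15·(1−0.15)^3 = 0.15·0.614125 = 0.0921187
  L_II = 0.18·(1−0.18)^3 = 0.18·0.551368 = 0.0992462
  L_III = 0.28·(1−0.28)^3 = 0.28·0.373248 = 0.104509
  L_IV = 0.47·(1−0.47)^3 = 0.47·0.148877 = 0.0699722
Prior × likelihood for each component:
  P(Z=I)·L_I = 0.40 × 0.0921187 = 0.0368475
  P(Z=II)·L_II = 0.19 × 0.0992462 = 0.0188568
  P(Z=III)·L_III = 0.13 × 0.104509 = 0.0135862
  P(Z=IV)·L_IV = 0.28 × 0.0699722 = 0.0195922
Denominator: 0.0368475 + 0.0188568 + 0.0135862 + 0.0195922 = 0.0888827
Responsibility of Condition III: 0.0135862 / 0.0888827 ≈ 0.153

0.153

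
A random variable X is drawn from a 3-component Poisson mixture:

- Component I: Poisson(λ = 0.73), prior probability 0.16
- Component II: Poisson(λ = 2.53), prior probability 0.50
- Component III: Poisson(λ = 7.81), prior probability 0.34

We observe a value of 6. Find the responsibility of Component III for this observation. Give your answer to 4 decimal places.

Apply Bayes' rule: the posterior for each component is proportional to its prior times its likelihood at x.
Component likelihoods at x = 6:
  f_I = e^(−0.73)·0.73^6/6! = 0.000101291
  f_II = e^(−2.53)·2.53^6/6! = 0.0290152
  f_III = e^(−7.81)·7.81^6/6! = 0.12786
Weight by the priors:
  π_I·f_I = 0.16 × 0.000101291 = 1.62065e-05
  π_II·f_II = 0.50 × 0.0290152 = 0.0145076
  π_III·f_III = 0.34 × 0.12786 = 0.0434723
Evidence: 1.62065e-05 + 0.0145076 + 0.0434723 = 0.0579961
P(Component III | 6) = 0.0434723 / 0.0579961 ≈ 0.7496

0.7496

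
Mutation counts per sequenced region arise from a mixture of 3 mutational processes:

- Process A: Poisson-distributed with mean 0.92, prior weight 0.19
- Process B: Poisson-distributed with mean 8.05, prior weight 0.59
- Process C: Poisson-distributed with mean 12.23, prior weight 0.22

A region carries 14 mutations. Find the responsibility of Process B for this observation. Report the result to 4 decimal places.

Posterior ∝ prior × likelihood, so P(k | x) ∝ P(Z=k) f_k(x); normalise over all components.
Evaluate each component's likelihood at the observed value:
  p_A = e^(−0.92)·0.92^14/14! = 1.42256e-12
  p_B = e^(−8.05)·8.05^14/14! = 0.0175656
  p_C = e^(−12.23)·12.23^14/14! = 0.0937865
Unnormalised posteriors:
  P(Z=A)·p_A = 0.19 × 1.42256e-12 = 2.70286e-13
  P(Z=B)·p_B = 0.59 × 0.0175656 = 0.0103637
  P(Z=C)·p_C = 0.22 × 0.0937865 = 0.020633
Normaliser: 2.70286e-13 + 0.0103637 + 0.020633 = 0.0309968
Responsibility of Process B: 0.0103637 / 0.0309968 ≈ 0.3343

0.3343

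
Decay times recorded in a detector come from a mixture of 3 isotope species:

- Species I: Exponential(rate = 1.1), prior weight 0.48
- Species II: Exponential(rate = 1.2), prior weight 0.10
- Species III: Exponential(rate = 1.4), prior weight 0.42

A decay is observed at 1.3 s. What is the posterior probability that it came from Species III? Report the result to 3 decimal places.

The responsibility of component k is π_k f_k(x) divided by Σ_j π_j f_j(x).
Exponential densities:
  f_I = 0.26324
  f_II = 0.252163
  f_III = 0.226836
Unnormalised posteriors:
  π_I·f_I = 0.48 × 0.26324 = 0.126355
  π_II·f_II = 0.10 × 0.252163 = 0.0252163
  π_III·f_III = 0.42 × 0.226836 = 0.0952711
Denominator: 0.126355 + 0.0252163 + 0.0952711 = 0.246843
P(Species III | x) ≈ 0.386

0.386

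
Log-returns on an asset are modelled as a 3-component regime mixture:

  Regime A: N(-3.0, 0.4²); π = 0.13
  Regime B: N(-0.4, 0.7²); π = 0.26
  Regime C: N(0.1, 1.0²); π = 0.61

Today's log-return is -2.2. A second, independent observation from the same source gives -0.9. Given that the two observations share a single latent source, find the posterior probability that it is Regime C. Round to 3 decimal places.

0.635

P(component k | x) = π_k·f_k(x) / marginal(x), where marginal(x) = Σ_j π_j·f_j(x).
Since both observations come from the same component, the likelihood for component k is f_k(x₁)·f_k(x₂).
  f_A = [(1/(0.4·√(2π)))·exp(−(-2.2−-3.0)²/(2·0.4²)) = 0.997356·exp(-2.00000) = 0.134977] × [1.03212e-06] = 1.39313e-07
  f_B = [(1/(0.7·√(2π)))·exp(−(-2.2−-0.4)²/(2·0.7²)) = 0.569918·exp(-3.30612) = 0.0208921] × [0.441593] = 0.0092258
  f_C = [(1/(1.0·√(2π)))·exp(−(-2.2−0.1)²/(2·1.0²)) = 0.398942·exp(-2.64500) = 0.028327] × [0.241971] = 0.00685431
Unnormalised posteriors:
  π_A·f_A = 0.13 × 1.39313e-07 = 1.81106e-08
  π_B·f_B = 0.26 × 0.0092258 = 0.00239871
  π_C·f_C = 0.61 × 0.00685431 = 0.00418113
Evidence: 1.81106e-08 + 0.00239871 + 0.00418113 = 0.00657986
Responsibility of Regime C: 0.00418113 / 0.00657986 ≈ 0.635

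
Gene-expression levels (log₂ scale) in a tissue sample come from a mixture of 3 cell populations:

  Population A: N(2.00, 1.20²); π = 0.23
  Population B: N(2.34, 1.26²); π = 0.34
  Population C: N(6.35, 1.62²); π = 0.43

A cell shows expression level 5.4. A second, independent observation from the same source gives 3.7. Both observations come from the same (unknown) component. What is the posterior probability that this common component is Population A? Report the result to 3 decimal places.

The responsibility of component k is w_k f_k(x) divided by Σ_j w_j f_j(x).
Since both observations come from the same component, the likelihood for component k is f_k(x₁)·f_k(x₂).
  f_A = [(1/(1.20·√(2π)))·exp(−(5.4−2.00)²/(2·1.20²)) = 0.332452·exp(-4.01389) = 0.00600508] × [0.121878] = 0.000731889
  f_B = [(1/(1.26·√(2π)))·exp(−(5.4−2.34)²/(2·1.26²)) = 0.316621·exp(-2.94898) = 0.0165888] × [0.17683] = 0.0029334
  f_C = [(1/(1.62·√(2π)))·exp(−(5.4−6.35)²/(2·1.62²)) = 0.246261·exp(-0.17194) = 0.207358] × [0.0646162] = 0.0133987
Weight by the priors:
  w_A·f_A = 0.23 × 0.000731889 = 0.000168335
  w_B·f_B = 0.34 × 0.0029334 = 0.000997355
  w_C·f_C = 0.43 × 0.0133987 = 0.00576144
Denominator: 0.000168335 + 0.000997355 + 0.00576144 = 0.00692713
P(Population A | data) ≈ 0.024

0.024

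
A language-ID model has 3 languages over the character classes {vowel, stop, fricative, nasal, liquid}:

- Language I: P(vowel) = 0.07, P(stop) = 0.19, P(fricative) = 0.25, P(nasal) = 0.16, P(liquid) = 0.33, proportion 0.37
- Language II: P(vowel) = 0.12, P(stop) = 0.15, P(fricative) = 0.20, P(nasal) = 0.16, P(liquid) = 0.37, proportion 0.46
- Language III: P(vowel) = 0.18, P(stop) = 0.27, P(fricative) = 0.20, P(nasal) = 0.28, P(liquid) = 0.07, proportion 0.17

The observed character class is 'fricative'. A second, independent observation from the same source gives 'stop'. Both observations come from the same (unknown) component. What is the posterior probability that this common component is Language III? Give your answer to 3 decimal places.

Posterior ∝ prior × likelihood, so P(k | x) ∝ w_k f_k(x); normalise over all components.
Since both observations come from the same component, the likelihood for component k is f_k(x₁)·f_k(x₂).
  L_I = [0.25] × [0.19] = 0.0475
  L_II = [0.2] × [0.15] = 0.03
  L_III = [0.2] × [0.27] = 0.054
Multiply by the mixture weights:
  w_I·L_I = 0.37 × 0.0475 = 0.017575
  w_II·L_II = 0.46 × 0.03 = 0.0138
  w_III·L_III = 0.17 × 0.054 = 0.00918
Sum: 0.017575 + 0.0138 + 0.00918 = 0.040555
P(Language III | data) = 0.00918 / 0.040555 ≈ 0.226

0.226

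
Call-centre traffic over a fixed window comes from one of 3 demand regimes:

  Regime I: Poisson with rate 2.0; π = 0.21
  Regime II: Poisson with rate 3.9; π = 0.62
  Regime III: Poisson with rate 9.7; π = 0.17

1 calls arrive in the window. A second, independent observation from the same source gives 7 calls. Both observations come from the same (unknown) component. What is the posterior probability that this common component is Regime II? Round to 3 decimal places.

0.929

The responsibility of component k is π_k f_k(x) divided by Σ_j π_j f_j(x).
Since both observations come from the same component, the likelihood for component k is f_k(x₁)·f_k(x₂).
  L_I = [0.270671] × [0.00343709] = 0.000930318
  L_II = [0.0789435] × [0.0551154] = 0.004351
  L_III = [0.00059445] × [0.0982461] = 5.84024e-05
Multiply by the mixture weights:
  π_I·L_I = 0.21 × 0.000930318 = 0.000195367
  π_II·L_II = 0.62 × 0.004351 = 0.00269762
  π_III·L_III = 0.17 × 5.84024e-05 = 9.9284e-06
Normaliser: 0.000195367 + 0.00269762 + 9.9284e-06 = 0.00290292
P(Regime II | x) ≈ 0.929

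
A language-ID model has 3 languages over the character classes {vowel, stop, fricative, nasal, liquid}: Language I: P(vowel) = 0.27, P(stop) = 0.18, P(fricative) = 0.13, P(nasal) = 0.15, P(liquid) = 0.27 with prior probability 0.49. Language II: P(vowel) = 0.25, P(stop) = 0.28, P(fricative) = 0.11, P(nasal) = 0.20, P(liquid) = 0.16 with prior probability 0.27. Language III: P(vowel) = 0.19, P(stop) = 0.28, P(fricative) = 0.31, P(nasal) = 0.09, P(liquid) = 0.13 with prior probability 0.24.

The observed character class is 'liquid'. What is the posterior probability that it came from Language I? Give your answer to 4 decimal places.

By Bayes' theorem, P(k | x) = π_k f_k(x) / Σ_j π_j f_j(x).
Evaluate each component's likelihood at the observed value:
  f_I = 0.27
  f_II = 0.16
  f_III = 0.13
Unnormalised posteriors:
  π_I·f_I = 0.49 × 0.27 = 0.1323
  π_II·f_II = 0.27 × 0.16 = 0.0432
  π_III·f_III = 0.24 × 0.13 = 0.0312
Sum: 0.1323 + 0.0432 + 0.0312 = 0.2067
So the posterior for Language I is 0.1323 / 0.2067 ≈ 0.6401.

0.6401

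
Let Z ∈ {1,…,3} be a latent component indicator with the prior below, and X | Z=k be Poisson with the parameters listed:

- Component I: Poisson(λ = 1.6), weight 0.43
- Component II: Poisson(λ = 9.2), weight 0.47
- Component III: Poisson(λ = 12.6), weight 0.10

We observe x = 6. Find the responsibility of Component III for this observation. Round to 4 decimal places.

0.0427

Apply Bayes' rule: the posterior for each component is proportional to its prior times its likelihood at x.
Poisson probabilities:
  p_I = 0.00470453
  p_II = 0.0850913
  p_III = 0.0187405
Unnormalised posteriors:
  P(Z=I)·p_I = 0.43 × 0.00470453 = 0.00202295
  P(Z=II)·p_II = 0.47 × 0.0850913 = 0.0399929
  P(Z=III)·p_III = 0.10 × 0.0187405 = 0.00187405
Marginal: 0.00202295 + 0.0399929 + 0.00187405 = 0.0438899
P(Component III | data) = 0.00187405 / 0.0438899 ≈ 0.0427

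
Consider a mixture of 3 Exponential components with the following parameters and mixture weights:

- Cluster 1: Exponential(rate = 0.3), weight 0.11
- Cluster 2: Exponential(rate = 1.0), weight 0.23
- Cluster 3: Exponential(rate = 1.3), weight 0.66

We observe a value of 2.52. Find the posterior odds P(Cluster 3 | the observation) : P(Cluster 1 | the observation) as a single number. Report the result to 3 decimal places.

The posterior odds equal the prior odds times the likelihood ratio: (π_i/π_j)·(f_i(x)/f_j(x)).
Exponential densities:
  f_1 = 0.3·e^(−0.3·2.52) = 0.3·e^(−0.7560) = 0.140862
  f_2 = 1.0·e^(−1.0·2.52) = 1.0·e^(−2.5200) = 0.0804596
  f_3 = 1.3·e^(−1.3·2.52) = 1.3·e^(−3.2760) = 0.0491128
Posterior odds = (π_3·f_3) / (π_1·f_1) = (0.66·0.0491128) / (0.11·0.140862) = 0.0324144 / 0.0154948 ≈ 2.092

2.092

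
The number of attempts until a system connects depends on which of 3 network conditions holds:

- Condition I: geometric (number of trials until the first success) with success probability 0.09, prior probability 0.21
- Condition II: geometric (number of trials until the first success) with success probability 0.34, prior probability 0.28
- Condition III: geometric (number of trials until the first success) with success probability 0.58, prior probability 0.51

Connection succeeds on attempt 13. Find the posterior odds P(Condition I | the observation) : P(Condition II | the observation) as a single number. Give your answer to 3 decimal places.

9.371

Posterior odds = (P(Z=i) f_i(x)) / (P(Z=j) f_j(x)); the normalising sum cancels.
Geometric probabilities:
  p_I = 0.0290228
  p_II = 0.00232277
  p_III = 1.74751e-05
0.00609479 / 0.000650376 ≈ 9.371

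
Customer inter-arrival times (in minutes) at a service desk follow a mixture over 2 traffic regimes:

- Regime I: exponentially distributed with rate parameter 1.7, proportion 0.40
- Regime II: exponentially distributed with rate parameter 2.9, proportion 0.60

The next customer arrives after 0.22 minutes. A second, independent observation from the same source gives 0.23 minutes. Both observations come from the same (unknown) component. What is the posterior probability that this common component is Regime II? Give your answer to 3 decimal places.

0.718

The responsibility of component k is P(Z=k) f_k(x) divided by Σ_j P(Z=j) f_j(x).
Since both observations come from the same component, the likelihood for component k is f_k(x₁)·f_k(x₂).
  p_I = [1.7·e^(−1.7·0.22) = 1.7·e^(−0.3740) = 1.16956] × [1.14985] = 1.34482
  p_II = [2.9·e^(−2.9·0.22) = 2.9·e^(−0.6380) = 1.53221] × [1.48841] = 2.28056
Prior × likelihood for each component:
  P(Z=I)·p_I = 0.40 × 1.34482 = 0.537926
  P(Z=II)·p_II = 0.60 × 2.28056 = 1.36834
Marginal: 0.537926 + 1.36834 = 1.90626
P(Regime II | x) ≈ 0.718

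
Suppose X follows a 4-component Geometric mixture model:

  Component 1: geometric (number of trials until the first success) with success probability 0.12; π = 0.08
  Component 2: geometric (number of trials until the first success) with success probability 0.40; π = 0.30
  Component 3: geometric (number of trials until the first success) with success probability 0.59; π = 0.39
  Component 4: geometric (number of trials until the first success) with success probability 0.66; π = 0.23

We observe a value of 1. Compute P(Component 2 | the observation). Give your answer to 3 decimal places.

P(component k | x) = P(Z=k)·f_k(x) / marginal(x), where marginal(x) = Σ_j P(Z=j)·f_j(x).
Component likelihoods at x = 1:
  L_1 = 0.12·(1−0.12)^0 = 0.12·1 = 0.12
  L_2 = 0.40·(1−0.40)^0 = 0.40·1 = 0.4
  L_3 = 0.59·(1−0.59)^0 = 0.59·1 = 0.59
  L_4 = 0.66·(1−0.66)^0 = 0.66·1 = 0.66
Unnormalised posteriors:
  P(Z=1)·L_1 = 0.08 × 0.12 = 0.0096
  P(Z=2)·L_2 = 0.30 × 0.4 = 0.12
  P(Z=3)·L_3 = 0.39 × 0.59 = 0.2301
  P(Z=4)·L_4 = 0.23 × 0.66 = 0.1518
Denominator: 0.0096 + 0.12 + 0.2301 + 0.1518 = 0.5115
Responsibility of Component 2: 0.12 / 0.5115 ≈ 0.235

0.235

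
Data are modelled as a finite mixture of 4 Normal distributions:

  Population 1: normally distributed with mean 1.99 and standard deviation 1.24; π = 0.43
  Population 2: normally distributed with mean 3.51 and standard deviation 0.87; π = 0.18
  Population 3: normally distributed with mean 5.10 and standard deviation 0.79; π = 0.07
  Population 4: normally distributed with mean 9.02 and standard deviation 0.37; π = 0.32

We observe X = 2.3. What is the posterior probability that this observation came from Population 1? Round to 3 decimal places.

0.810

Posterior ∝ prior × likelihood, so P(k | x) ∝ π_k f_k(x); normalise over all components.
Normal densities:
  L_1 = 0.311829
  L_2 = 0.174323
  L_3 = 0.000945061
  L_4 = 2.53292e-72
Weight by the priors:
  π_1·L_1 = 0.43 × 0.311829 = 0.134087
  π_2·L_2 = 0.18 × 0.174323 = 0.0313781
  π_3·L_3 = 0.07 × 0.000945061 = 6.61543e-05
  π_4·L_4 = 0.32 × 2.53292e-72 = 8.10535e-73
Evidence: 0.134087 + 0.0313781 + 6.61543e-05 + 8.10535e-73 = 0.165531
So the posterior for Population 1 is 0.134087 / 0.165531 ≈ 0.810.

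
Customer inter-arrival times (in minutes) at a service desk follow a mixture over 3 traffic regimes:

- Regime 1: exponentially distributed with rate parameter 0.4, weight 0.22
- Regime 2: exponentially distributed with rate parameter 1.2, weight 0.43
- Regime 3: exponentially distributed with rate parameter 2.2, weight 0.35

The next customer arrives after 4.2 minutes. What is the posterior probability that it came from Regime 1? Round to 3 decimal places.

Posterior ∝ prior × likelihood, so P(k | x) ∝ π_k f_k(x); normalise over all components.
Exponential densities:
  f_1 = 0.4·e^(−0.4·4.2) = 0.4·e^(−1.6800) = 0.0745496
  f_2 = 1.2·e^(−1.2·4.2) = 1.2·e^(−5.0400) = 0.0077685
  f_3 = 2.2·e^(−2.2·4.2) = 2.2·e^(−9.2400) = 0.000213571
Weight by the priors:
  π_1·f_1 = 0.22 × 0.0745496 = 0.0164009
  π_2·f_2 = 0.43 × 0.0077685 = 0.00334045
  π_3·f_3 = 0.35 × 0.000213571 = 7.47497e-05
Denominator: 0.0164009 + 0.00334045 + 7.47497e-05 = 0.0198161
So the posterior for Regime 1 is 0.0164009 / 0.0198161 ≈ 0.828.

0.828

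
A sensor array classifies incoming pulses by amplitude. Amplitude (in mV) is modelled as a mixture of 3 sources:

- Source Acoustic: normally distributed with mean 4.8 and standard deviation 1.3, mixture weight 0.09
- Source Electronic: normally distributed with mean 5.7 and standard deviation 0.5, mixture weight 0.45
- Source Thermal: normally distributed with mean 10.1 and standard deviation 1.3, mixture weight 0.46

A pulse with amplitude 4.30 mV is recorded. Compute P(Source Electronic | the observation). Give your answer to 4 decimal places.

0.2173

By Bayes' theorem, P(k | x) = π_k f_k(x) / Σ_j π_j f_j(x).
Component likelihoods at x = 4.30 mV:
  p_Acoustic = (1/(1.3·√(2π)))·exp(−(4.30−4.8)²/(2·1.3²)) = 0.306879·exp(-0.07396) = 0.285
  p_Electronic = (1/(0.5·√(2π)))·exp(−(4.30−5.7)²/(2·0.5²)) = 0.797885·exp(-3.92000) = 0.0158309
  p_Thermal = (1/(1.3·√(2π)))·exp(−(4.30−10.1)²/(2·1.3²)) = 0.306879·exp(-9.95266) = 1.46076e-05
Prior × likelihood for each component:
  π_Acoustic·p_Acoustic = 0.09 × 0.285 = 0.02565
  π_Electronic·p_Electronic = 0.45 × 0.0158309 = 0.00712391
  π_Thermal·p_Thermal = 0.46 × 1.46076e-05 = 6.71952e-06
Sum: 0.02565 + 0.00712391 + 6.71952e-06 = 0.0327806
P(Source Electronic | 4.30 mV) ≈ 0.2173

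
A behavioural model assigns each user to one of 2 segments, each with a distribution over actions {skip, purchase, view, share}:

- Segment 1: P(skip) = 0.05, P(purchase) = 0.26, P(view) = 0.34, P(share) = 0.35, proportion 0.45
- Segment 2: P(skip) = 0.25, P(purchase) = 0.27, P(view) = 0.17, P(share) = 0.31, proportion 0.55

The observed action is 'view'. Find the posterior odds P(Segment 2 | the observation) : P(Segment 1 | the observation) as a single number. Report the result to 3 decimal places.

Posterior odds = (P(Z=i) f_i(x)) / (P(Z=j) f_j(x)); the normalising sum cancels.
Categorical probabilities:
  f_1 = 0.34
  f_2 = 0.17
Posterior odds = (P(Z=2)·f_2) / (P(Z=1)·f_1) = (0.55·0.17) / (0.45·0.34) = 0.0935 / 0.153 ≈ 0.611

0.611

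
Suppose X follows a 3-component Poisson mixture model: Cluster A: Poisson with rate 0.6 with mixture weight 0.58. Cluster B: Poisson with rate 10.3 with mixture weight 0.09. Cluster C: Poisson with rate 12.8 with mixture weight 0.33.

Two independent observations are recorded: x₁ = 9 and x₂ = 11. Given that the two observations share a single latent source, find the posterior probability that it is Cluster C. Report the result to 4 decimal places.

0.6560

P(component k | x) = P(Z=k)·f_k(x) / marginal(x), where marginal(x) = Σ_j P(Z=j)·f_j(x).
Since both observations come from the same component, the likelihood for component k is f_k(x₁)·f_k(x₂).
  p_A = [e^(−0.6)·0.6^9/9! = 1.52413e-08] × [4.98806e-11] = 7.60244e-19
  p_B = [e^(−10.3)·10.3^9/9! = 0.120931] × [0.116633] = 0.0141046
  p_C = [e^(−12.8)·12.8^9/9! = 0.0701709] × [0.104516] = 0.00733402
Weight by the priors:
  P(Z=A)·p_A = 0.58 × 7.60244e-19 = 4.40941e-19
  P(Z=B)·p_B = 0.09 × 0.0141046 = 0.00126941
  P(Z=C)·p_C = 0.33 × 0.00733402 = 0.00242023
Normaliser: 4.40941e-19 + 0.00126941 + 0.00242023 = 0.00368964
P(Cluster C | data) ≈ 0.6560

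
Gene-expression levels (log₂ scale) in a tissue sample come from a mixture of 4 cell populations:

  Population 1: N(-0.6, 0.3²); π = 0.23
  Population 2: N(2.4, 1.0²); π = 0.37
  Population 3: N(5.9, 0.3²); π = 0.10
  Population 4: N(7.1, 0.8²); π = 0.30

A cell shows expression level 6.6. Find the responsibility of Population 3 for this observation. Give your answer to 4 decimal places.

Posterior ∝ prior × likelihood, so P(k | x) ∝ π_k f_k(x); normalise over all components.
Component likelihoods at x = 6.6:
  f_1 = 1.11424e-125
  f_2 = 5.89431e-05
  f_3 = 0.0874063
  f_4 = 0.410201
Multiply by the mixture weights:
  π_1·f_1 = 0.23 × 1.11424e-125 = 2.56275e-126
  π_2·f_2 = 0.37 × 5.89431e-05 = 2.18089e-05
  π_3·f_3 = 0.10 × 0.0874063 = 0.00874063
  π_4·f_4 = 0.30 × 0.410201 = 0.12306
Marginal: 2.56275e-126 + 2.18089e-05 + 0.00874063 + 0.12306 = 0.131823
So the posterior for Population 3 is 0.00874063 / 0.131823 ≈ 0.0663.

0.0663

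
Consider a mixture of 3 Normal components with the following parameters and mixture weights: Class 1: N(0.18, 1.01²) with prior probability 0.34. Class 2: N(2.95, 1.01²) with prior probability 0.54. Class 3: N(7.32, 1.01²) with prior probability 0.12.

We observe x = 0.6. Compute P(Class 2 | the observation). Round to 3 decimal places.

0.104

P(component k | x) = w_k·f_k(x) / marginal(x), where marginal(x) = Σ_j w_j·f_j(x).
Component likelihoods at x = 0.6:
  L_1 = 0.362275
  L_2 = 0.0263646
  L_3 = 9.6335e-11
Prior × likelihood for each component:
  w_1·L_1 = 0.34 × 0.362275 = 0.123174
  w_2·L_2 = 0.54 × 0.0263646 = 0.0142369
  w_3·L_3 = 0.12 × 9.6335e-11 = 1.15602e-11
Marginal: 0.123174 + 0.0142369 + 1.15602e-11 = 0.13741
P(Class 2 | x) ≈ 0.104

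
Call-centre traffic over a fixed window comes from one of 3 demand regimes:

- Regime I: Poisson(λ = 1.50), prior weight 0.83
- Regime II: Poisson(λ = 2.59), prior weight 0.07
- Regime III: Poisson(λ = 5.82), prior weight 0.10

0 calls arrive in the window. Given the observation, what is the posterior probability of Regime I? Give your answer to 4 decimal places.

By Bayes' theorem, P(k | x) = P(Z=k) f_k(x) / Σ_j P(Z=j) f_j(x).
Poisson probabilities:
  L_I = e^(−1.50)·1.50^0/0! = 0.22313
  L_II = e^(−2.59)·2.59^0/0! = 0.07502
  L_III = e^(−5.82)·5.82^0/0! = 0.00296761
Weight by the priors:
  P(Z=I)·L_I = 0.83 × 0.22313 = 0.185198
  P(Z=II)·L_II = 0.07 × 0.07502 = 0.0052514
  P(Z=III)·L_III = 0.10 × 0.00296761 = 0.000296761
Denominator: 0.185198 + 0.0052514 + 0.000296761 = 0.190746
P(Regime I | data) ≈ 0.9709

0.9709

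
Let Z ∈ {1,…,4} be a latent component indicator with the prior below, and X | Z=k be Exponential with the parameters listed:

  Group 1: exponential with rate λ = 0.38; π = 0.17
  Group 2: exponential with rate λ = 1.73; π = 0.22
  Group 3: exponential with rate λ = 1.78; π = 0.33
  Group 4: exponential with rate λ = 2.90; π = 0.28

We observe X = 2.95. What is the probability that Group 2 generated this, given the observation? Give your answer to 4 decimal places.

0.0869

Apply Bayes' rule: the posterior for each component is proportional to its prior times its likelihood at x.
Exponential densities:
  L_1 = 0.38·e^(−0.38·2.95) = 0.38·e^(−1.1210) = 0.123862
  L_2 = 1.73·e^(−1.73·2.95) = 1.73·e^(−5.1035) = 0.0105105
  L_3 = 1.78·e^(−1.78·2.95) = 1.78·e^(−5.2510) = 0.00933125
  L_4 = 2.90·e^(−2.90·2.95) = 2.90·e^(−8.5550) = 0.000558481
Unnormalised posteriors:
  π_1·L_1 = 0.17 × 0.123862 = 0.0210566
  π_2·L_2 = 0.22 × 0.0105105 = 0.00231231
  π_3·L_3 = 0.33 × 0.00933125 = 0.00307931
  π_4·L_4 = 0.28 × 0.000558481 = 0.000156375
Evidence: 0.0210566 + 0.00231231 + 0.00307931 + 0.000156375 = 0.0266046
So the posterior for Group 2 is 0.00231231 / 0.0266046 ≈ 0.0869.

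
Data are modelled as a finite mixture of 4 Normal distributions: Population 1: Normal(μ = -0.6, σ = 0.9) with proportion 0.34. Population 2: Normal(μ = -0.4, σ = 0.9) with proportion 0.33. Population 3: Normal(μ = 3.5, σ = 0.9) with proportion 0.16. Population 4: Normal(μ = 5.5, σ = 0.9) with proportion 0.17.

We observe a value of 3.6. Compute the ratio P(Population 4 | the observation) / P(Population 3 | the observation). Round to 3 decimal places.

0.115

Only the two components matter; the odds are (P(Z=i) f_i(x)) / (P(Z=j) f_j(x)).
Normal densities:
  p_1 = (1/(0.9·√(2π)))·exp(−(3.6−-0.6)²/(2·0.9²)) = 0.443269·exp(-10.88889) = 8.27338e-06
  p_2 = (1/(0.9·√(2π)))·exp(−(3.6−-0.4)²/(2·0.9²)) = 0.443269·exp(-9.87654) = 2.27688e-05
  p_3 = (1/(0.9·√(2π)))·exp(−(3.6−3.5)²/(2·0.9²)) = 0.443269·exp(-0.00617) = 0.440541
  p_4 = (1/(0.9·√(2π)))·exp(−(3.6−5.5)²/(2·0.9²)) = 0.443269·exp(-2.22840) = 0.0477406
Odds = (0.17/0.16) × (0.0477406/0.440541) = 1.0625 × 0.108368 ≈ 0.115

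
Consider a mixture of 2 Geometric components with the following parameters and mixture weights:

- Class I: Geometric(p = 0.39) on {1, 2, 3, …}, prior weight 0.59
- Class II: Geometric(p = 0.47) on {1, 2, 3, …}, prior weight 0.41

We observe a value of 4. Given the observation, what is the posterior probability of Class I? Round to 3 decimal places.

0.645

Apply Bayes' rule: the posterior for each component is proportional to its prior times its likelihood at x.
Component likelihoods at x = 4:
  f_I = 0.0885226
  f_II = 0.0699722
Multiply by the mixture weights:
  π_I·f_I = 0.59 × 0.0885226 = 0.0522283
  π_II·f_II = 0.41 × 0.0699722 = 0.0286886
Sum: 0.0522283 + 0.0286886 = 0.0809169
P(Class I | data) = 0.0522283 / 0.0809169 ≈ 0.645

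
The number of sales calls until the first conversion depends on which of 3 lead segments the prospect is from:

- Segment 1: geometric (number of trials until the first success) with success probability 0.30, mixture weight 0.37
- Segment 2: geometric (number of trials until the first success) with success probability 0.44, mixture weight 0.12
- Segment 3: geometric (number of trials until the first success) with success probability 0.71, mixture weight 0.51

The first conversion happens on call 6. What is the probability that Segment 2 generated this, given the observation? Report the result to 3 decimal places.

P(component k | x) = w_k·f_k(x) / marginal(x), where marginal(x) = Σ_j w_j·f_j(x).
Geometric probabilities:
  p_1 = 0.050421
  p_2 = 0.0242322
  p_3 = 0.00145629
Multiply by the mixture weights:
  w_1·p_1 = 0.37 × 0.050421 = 0.0186558
  w_2·p_2 = 0.12 × 0.0242322 = 0.00290786
  w_3·p_3 = 0.51 × 0.00145629 = 0.000742709
Evidence: 0.0186558 + 0.00290786 + 0.000742709 = 0.0223063
P(Segment 2 | data) = 0.00290786 / 0.0223063 ≈ 0.130

0.130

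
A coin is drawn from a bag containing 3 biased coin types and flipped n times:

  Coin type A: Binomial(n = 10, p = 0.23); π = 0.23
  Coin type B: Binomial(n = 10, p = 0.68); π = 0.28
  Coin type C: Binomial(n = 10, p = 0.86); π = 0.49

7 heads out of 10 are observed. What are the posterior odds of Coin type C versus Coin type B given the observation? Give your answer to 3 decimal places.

0.758

Since P(k|x) ∝ P(Z=k) f_k(x), the posterior odds are P(Z=i) f_i(x) / (P(Z=j) f_j(x)).
Evaluate each component's likelihood at the observed value:
  f_A = 0.0018653
  f_B = 0.264359
  f_C = 0.114566
Odds = (0.49/0.28) × (0.114566/0.264359) = 1.75 × 0.433372 ≈ 0.758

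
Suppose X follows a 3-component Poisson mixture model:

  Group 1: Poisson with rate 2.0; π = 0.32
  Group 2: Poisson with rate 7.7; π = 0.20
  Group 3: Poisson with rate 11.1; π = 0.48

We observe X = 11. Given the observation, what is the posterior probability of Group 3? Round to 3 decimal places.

0.817

Posterior ∝ prior × likelihood, so P(k | x) ∝ π_k f_k(x); normalise over all components.
Evaluate each component's likelihood at the observed value:
  L_1 = e^(−2.0)·2.0^11/11! = 6.94361e-06
  L_2 = e^(−7.7)·7.7^11/11! = 0.0639992
  L_3 = e^(−11.1)·11.1^11/11! = 0.119324
Multiply by the mixture weights:
  π_1·L_1 = 0.32 × 6.94361e-06 = 2.22195e-06
  π_2·L_2 = 0.20 × 0.0639992 = 0.0127998
  π_3·L_3 = 0.48 × 0.119324 = 0.0572756
Denominator: 2.22195e-06 + 0.0127998 + 0.0572756 = 0.0700777
So the posterior for Group 3 is 0.0572756 / 0.0700777 ≈ 0.817.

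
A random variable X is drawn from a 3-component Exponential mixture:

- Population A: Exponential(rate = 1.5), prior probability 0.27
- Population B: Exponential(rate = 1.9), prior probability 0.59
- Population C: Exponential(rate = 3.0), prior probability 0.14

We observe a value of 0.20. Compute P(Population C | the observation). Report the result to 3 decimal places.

0.178

By Bayes' theorem, P(k | x) = π_k f_k(x) / Σ_j π_j f_j(x).
Evaluate each component's likelihood at the observed value:
  p_A = 1.11123
  p_B = 1.29934
  p_C = 1.64643
Weight by the priors:
  π_A·p_A = 0.27 × 1.11123 = 0.300031
  π_B·p_B = 0.59 × 1.29934 = 0.766609
  π_C·p_C = 0.14 × 1.64643 = 0.230501
Denominator: 0.300031 + 0.766609 + 0.230501 = 1.29714
Responsibility of Population C: 0.230501 / 1.29714 ≈ 0.178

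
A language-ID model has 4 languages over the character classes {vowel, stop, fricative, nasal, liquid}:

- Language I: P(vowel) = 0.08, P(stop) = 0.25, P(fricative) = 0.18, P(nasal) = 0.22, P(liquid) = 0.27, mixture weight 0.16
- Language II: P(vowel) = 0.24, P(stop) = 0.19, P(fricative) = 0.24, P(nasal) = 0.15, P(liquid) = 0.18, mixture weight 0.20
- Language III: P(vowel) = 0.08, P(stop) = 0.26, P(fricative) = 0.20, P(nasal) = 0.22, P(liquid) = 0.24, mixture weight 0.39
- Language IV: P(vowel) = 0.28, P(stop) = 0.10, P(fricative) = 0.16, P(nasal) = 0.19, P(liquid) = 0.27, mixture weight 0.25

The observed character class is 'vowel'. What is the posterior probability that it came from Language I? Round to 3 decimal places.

0.079

Posterior ∝ prior × likelihood, so P(k | x) ∝ P(Z=k) f_k(x); normalise over all components.
Evaluate each component's likelihood at the observed value:
  f_I = P(vowel | comp) = 0.08
  f_II = P(vowel | comp) = 0.24
  f_III = P(vowel | comp) = 0.08
  f_IV = P(vowel | comp) = 0.28
Weight by the priors:
  P(Z=I)·f_I = 0.16 × 0.08 = 0.0128
  P(Z=II)·f_II = 0.20 × 0.24 = 0.048
  P(Z=III)·f_III = 0.39 × 0.08 = 0.0312
  P(Z=IV)·f_IV = 0.25 × 0.28 = 0.07
Denominator: 0.0128 + 0.048 + 0.0312 + 0.07 = 0.162
P(Language I | the observation) = 0.0128 / 0.162 ≈ 0.079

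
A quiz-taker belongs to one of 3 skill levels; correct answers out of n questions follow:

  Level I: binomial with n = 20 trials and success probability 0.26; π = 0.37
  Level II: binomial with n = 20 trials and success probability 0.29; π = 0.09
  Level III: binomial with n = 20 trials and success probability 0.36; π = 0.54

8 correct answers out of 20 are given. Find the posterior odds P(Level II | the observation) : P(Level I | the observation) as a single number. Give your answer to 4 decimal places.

0.3546

Since P(k|x) ∝ P(Z=k) f_k(x), the posterior odds are P(Z=i) f_i(x) / (P(Z=j) f_j(x)).
Component likelihoods at x = 8 correct answers out of 20:
  p_I = 0.0709307
  p_II = 0.103407
  p_III = 0.167821
0.00930666 / 0.0262444 ≈ 0.3546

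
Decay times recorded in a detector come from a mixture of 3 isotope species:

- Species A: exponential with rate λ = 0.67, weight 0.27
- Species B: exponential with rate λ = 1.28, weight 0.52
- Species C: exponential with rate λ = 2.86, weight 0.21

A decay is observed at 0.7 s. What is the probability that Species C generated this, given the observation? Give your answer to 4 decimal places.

P(component k | x) = π_k·f_k(x) / marginal(x), where marginal(x) = Σ_j π_j·f_j(x).
Component likelihoods at x = 0.7 s:
  f_A = 0.67·e^(−0.67·0.7) = 0.67·e^(−0.4690) = 0.41917
  f_B = 1.28·e^(−1.28·0.7) = 1.28·e^(−0.8960) = 0.522495
  f_C = 2.86·e^(−2.86·0.7) = 2.86·e^(−2.0020) = 0.386286
Prior × likelihood for each component:
  π_A·f_A = 0.27 × 0.41917 = 0.113176
  π_B·f_B = 0.52 × 0.522495 = 0.271697
  π_C·f_C = 0.21 × 0.386286 = 0.08112
Denominator: 0.113176 + 0.271697 + 0.08112 = 0.465993
Responsibility of Species C: 0.08112 / 0.465993 ≈ 0.1741

0.1741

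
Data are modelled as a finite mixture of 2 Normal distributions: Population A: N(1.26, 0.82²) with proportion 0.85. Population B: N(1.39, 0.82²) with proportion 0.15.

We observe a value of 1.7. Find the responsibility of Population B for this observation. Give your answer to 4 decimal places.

0.1595

By Bayes' theorem, P(k | x) = π_k f_k(x) / Σ_j π_j f_j(x).
Component likelihoods at x = 1.7:
  L_A = 0.421283
  L_B = 0.452962
Prior × likelihood for each component:
  π_A·L_A = 0.85 × 0.421283 = 0.358091
  π_B·L_B = 0.15 × 0.452962 = 0.0679442
Marginal: 0.358091 + 0.0679442 = 0.426035
So the posterior for Population B is 0.0679442 / 0.426035 ≈ 0.1595.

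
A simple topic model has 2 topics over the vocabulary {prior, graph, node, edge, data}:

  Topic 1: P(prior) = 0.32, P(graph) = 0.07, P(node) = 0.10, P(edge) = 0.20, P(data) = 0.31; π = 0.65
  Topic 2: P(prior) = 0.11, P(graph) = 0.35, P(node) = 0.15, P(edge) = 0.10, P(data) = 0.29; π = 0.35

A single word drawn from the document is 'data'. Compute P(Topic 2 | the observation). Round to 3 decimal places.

Posterior ∝ prior × likelihood, so P(k | x) ∝ w_k f_k(x); normalise over all components.
Categorical probabilities:
  L_1 = P(data | comp) = 0.31
  L_2 = P(data | comp) = 0.29
Weight by the priors:
  w_1·L_1 = 0.65 × 0.31 = 0.2015
  w_2·L_2 = 0.35 × 0.29 = 0.1015
Normaliser: 0.2015 + 0.1015 = 0.303
P(Topic 2 | x) ≈ 0.335

0.335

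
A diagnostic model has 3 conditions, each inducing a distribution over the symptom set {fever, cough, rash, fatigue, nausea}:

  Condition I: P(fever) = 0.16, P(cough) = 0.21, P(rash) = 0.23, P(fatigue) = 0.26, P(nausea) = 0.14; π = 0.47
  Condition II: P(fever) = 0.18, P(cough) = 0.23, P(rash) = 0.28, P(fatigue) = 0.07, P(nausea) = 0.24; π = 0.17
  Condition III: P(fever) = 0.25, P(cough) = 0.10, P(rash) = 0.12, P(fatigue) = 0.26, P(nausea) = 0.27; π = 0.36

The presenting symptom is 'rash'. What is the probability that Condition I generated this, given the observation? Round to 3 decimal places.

0.543

P(component k | x) = P(Z=k)·f_k(x) / marginal(x), where marginal(x) = Σ_j P(Z=j)·f_j(x).
Component likelihoods at x = 'rash':
  p_I = 0.23
  p_II = 0.28
  p_III = 0.12
Weight by the priors:
  P(Z=I)·p_I = 0.47 × 0.23 = 0.1081
  P(Z=II)·p_II = 0.17 × 0.28 = 0.0476
  P(Z=III)·p_III = 0.36 × 0.12 = 0.0432
Sum: 0.1081 + 0.0476 + 0.0432 = 0.1989
Responsibility of Condition I: 0.1081 / 0.1989 ≈ 0.543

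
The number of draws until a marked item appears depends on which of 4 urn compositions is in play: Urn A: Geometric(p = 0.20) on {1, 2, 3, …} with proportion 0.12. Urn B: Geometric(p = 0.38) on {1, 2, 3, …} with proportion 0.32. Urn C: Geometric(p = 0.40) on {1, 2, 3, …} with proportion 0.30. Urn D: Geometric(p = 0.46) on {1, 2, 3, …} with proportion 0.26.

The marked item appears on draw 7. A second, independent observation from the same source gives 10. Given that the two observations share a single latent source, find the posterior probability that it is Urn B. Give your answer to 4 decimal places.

P(component k | x) = π_k·f_k(x) / marginal(x), where marginal(x) = Σ_j π_j·f_j(x).
Since both observations come from the same component, the likelihood for component k is f_k(x₁)·f_k(x₂).
  f_A = [0.0524288] × [0.0268435] = 0.00140737
  f_B = [0.0215841] × [0.00514409] = 0.000111031
  f_C = [0.0186624] × [0.00403108] = 7.52296e-05
  f_D = [0.0114057] × [0.00179598] = 2.04843e-05
Weight by the priors:
  π_A·f_A = 0.12 × 0.00140737 = 0.000168885
  π_B·f_B = 0.32 × 0.000111031 = 3.55298e-05
  π_C·f_C = 0.30 × 7.52296e-05 = 2.25689e-05
  π_D·f_D = 0.26 × 2.04843e-05 = 5.32593e-06
Marginal: 0.000168885 + 3.55298e-05 + 2.25689e-05 + 5.32593e-06 = 0.00023231
P(Urn B | x₁,x₂) = 3.55298e-05 / 0.00023231 ≈ 0.1529

0.1529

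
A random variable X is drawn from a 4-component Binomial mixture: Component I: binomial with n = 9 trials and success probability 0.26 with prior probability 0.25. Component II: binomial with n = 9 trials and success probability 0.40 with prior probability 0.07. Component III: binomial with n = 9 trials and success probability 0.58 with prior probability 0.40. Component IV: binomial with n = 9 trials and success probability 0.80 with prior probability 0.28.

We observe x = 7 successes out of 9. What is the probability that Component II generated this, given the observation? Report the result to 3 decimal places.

Posterior ∝ prior × likelihood, so P(k | x) ∝ w_k f_k(x); normalise over all components.
Evaluate each component's likelihood at the observed value:
  p_I = C(9,7)·0.26^7·0.74^2 = 36·8.03181e-05·0.5476 = 0.00158336
  p_II = C(9,7)·0.40^7·0.60^2 = 36·0.0016384·0.36 = 0.0212337
  p_III = C(9,7)·0.58^7·0.42^2 = 36·0.0220798·0.1764 = 0.140216
  p_IV = C(9,7)·0.80^7·0.20^2 = 36·0.209715·0.04 = 0.30199
Prior × likelihood for each component:
  w_I·p_I = 0.25 × 0.00158336 = 0.00039584
  w_II·p_II = 0.07 × 0.0212337 = 0.00148636
  w_III·p_III = 0.40 × 0.140216 = 0.0560863
  w_IV·p_IV = 0.28 × 0.30199 = 0.0845572
Marginal: 0.00039584 + 0.00148636 + 0.0560863 + 0.0845572 = 0.142526
So the posterior for Component II is 0.00148636 / 0.142526 ≈ 0.010.

0.010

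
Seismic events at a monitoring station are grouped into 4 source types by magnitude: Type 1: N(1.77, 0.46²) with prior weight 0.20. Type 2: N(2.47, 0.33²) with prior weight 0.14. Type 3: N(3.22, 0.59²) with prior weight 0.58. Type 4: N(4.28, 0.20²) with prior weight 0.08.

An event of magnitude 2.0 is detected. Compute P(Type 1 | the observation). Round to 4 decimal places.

The responsibility of component k is π_k f_k(x) divided by Σ_j π_j f_j(x).
Normal densities:
  f_1 = (1/(0.46·√(2π)))·exp(−(2.0−1.77)²/(2·0.46²)) = 0.867266·exp(-0.12500) = 0.765359
  f_2 = (1/(0.33·√(2π)))·exp(−(2.0−2.47)²/(2·0.33²)) = 1.208916·exp(-1.01423) = 0.43845
  f_3 = (1/(0.59·√(2π)))·exp(−(2.0−3.22)²/(2·0.59²)) = 0.676173·exp(-2.13789) = 0.079723
  f_4 = (1/(0.20·√(2π)))·exp(−(2.0−4.28)²/(2·0.20²)) = 1.994711·exp(-64.98000) = 1.20067e-28
Unnormalised posteriors:
  π_1·f_1 = 0.20 × 0.765359 = 0.153072
  π_2·f_2 = 0.14 × 0.43845 = 0.061383
  π_3·f_3 = 0.58 × 0.079723 = 0.0462393
  π_4·f_4 = 0.08 × 1.20067e-28 = 9.60538e-30
Marginal: 0.153072 + 0.061383 + 0.0462393 + 9.60538e-30 = 0.260694
So the posterior for Type 1 is 0.153072 / 0.260694 ≈ 0.5872.

0.5872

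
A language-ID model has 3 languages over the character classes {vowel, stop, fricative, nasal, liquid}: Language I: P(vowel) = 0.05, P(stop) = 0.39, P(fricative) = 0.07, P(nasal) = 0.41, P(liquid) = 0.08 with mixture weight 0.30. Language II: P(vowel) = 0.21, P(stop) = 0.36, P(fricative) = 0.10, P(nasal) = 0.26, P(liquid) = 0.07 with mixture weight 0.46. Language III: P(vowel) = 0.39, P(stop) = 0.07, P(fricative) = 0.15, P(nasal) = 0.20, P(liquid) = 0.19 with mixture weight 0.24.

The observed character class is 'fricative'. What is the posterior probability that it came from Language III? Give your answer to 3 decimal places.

0.350

Apply Bayes' rule: the posterior for each component is proportional to its prior times its likelihood at x.
Evaluate each component's likelihood at the observed value:
  f_I = 0.07
  f_II = 0.1
  f_III = 0.15
Multiply by the mixture weights:
  π_I·f_I = 0.30 × 0.07 = 0.021
  π_II·f_II = 0.46 × 0.1 = 0.046
  π_III·f_III = 0.24 × 0.15 = 0.036
Normaliser: 0.021 + 0.046 + 0.036 = 0.103
So the posterior for Language III is 0.036 / 0.103 ≈ 0.350.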